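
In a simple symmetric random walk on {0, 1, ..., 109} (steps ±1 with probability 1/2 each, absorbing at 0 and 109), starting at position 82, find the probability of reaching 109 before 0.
P(hit 109 before 0) = 82/109

Let u_k = P(hit 109 before 0 | start at k). Then u_0 = 0, u_109 = 1, and u_k = u_{k-1}/2 + u_{k+1}/2 for 1 ≤ k ≤ 108. This harmonic recurrence is solved by u_k = k/109, giving u_82 = 82/109.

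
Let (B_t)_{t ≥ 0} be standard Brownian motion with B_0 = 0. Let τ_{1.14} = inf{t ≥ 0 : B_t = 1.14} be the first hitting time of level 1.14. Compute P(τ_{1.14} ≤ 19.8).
P(τ_{1.14} ≤ 19.8) = 2(1 − Φ(1.14/√19.8)) = 2(1 − Φ(0.2562)) ≈ 0.7978

By the reflection principle for standard BM, P(τ_b ≤ t) = 2 · P(B_t ≥ b). Since B_t ~ N(0, t), P(B_t ≥ 1.14) = 1 − Φ(1.14/√t) = 1 − Φ(1.14/√19.8) = 1 − Φ(0.2562) ≈ 0.39890. Doubling: P(τ_{1.14} ≤ 19.8) ≈ 2 · 0.39890 = 0.79780 ≈ 0.7978.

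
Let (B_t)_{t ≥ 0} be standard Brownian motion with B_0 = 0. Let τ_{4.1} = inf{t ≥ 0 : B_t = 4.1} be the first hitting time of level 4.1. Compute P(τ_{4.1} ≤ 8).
P(τ_{4.1} ≤ 8) = 2(1 − Φ(4.1/√8)) = 2(1 − Φ(1.4496)) ≈ 0.1472

By the reflection principle for standard BM, P(τ_b ≤ t) = 2 · P(B_t ≥ b). Since B_t ~ N(0, t), P(B_t ≥ 4.1) = 1 − Φ(4.1/√t) = 1 − Φ(4.1/√8) = 1 − Φ(1.4496) ≈ 0.07359. Doubling: P(τ_{4.1} ≤ 8) ≈ 2 · 0.07359 = 0.14718 ≈ 0.1472.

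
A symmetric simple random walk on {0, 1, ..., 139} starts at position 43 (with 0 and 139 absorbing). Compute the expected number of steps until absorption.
E[τ | X_0 = 43] = 4128

Let v_k = E[τ | X_0 = k]. Boundary: v_0 = v_139 = 0. Recurrence: v_k = 1 + (v_{k-1} + v_{k+1})/2 for 1 ≤ k ≤ 138. The particular solution to v_k − (v_{k-1} + v_{k+1})/2 = 1 is v_k = −k^2. Adding homogeneous solution A + B k and matching boundaries gives v_k = k (139 − k). Substituting k = 43: v_43 = 43 · 96 = 4128.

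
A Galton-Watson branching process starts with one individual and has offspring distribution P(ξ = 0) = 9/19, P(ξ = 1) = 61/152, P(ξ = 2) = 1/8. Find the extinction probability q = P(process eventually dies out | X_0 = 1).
q = 1

Mean offspring μ = 0·9/19 + 1·61/152 + 2·1/8 = 99/152 ≤ 1. For μ ≤ 1 with offspring not concentrated at 1, the Galton-Watson process goes extinct almost surely, so q = 1.
(Algebraic check: The pgf is f(s) = 9/19 + 61/152·s + 1/8·s². The extinction probability q is the smallest fixed point of f in [0, 1]. Setting s = f(s):
  1/8·s² + (61/152 − 1)·s + 9/19 = 0
  1/8·s² − (9/19 + 1/8)·s + 9/19 = 0
which factors as (s − 1)·(1/8·s − 9/19) = 0, giving roots s = 1 and s = (9/19)/(1/8) = 72/19. Since 72/19 ≥ 1, the smallest root in [0, 1] is s = 1.)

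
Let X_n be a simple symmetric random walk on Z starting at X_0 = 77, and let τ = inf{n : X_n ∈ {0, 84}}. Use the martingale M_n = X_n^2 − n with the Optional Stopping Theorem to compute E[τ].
E[τ] = 539

M_n = X_n^2 − n is a martingale (since E[X_{n+1}^2 | F_n] = X_n^2 + 1). By OST (τ has finite mean in a bounded region), E[M_τ] = E[M_0] = X_0^2 − 0 = 77^2 = 5929. Also E[M_τ] = E[X_τ^2] − E[τ]. The walk exits at 0 or 84, with P(hit 84 first) = 77/84, so E[X_τ^2] = 84^2 · 77/84 + 0 = 6468. Thus E[τ] = E[X_τ^2] − E[M_τ] = 6468 − 5929 = 539 = 77(84 − 77) = 539.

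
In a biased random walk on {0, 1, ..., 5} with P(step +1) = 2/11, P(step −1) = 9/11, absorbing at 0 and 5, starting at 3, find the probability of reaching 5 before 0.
P(hit 5 before 0) = (1 − (9/2)^3) / (1 − (9/2)^5) = 412/8431

Let u_k denote P(reach 5 before 0 | start at k). Boundary: u_0 = 0, u_5 = 1. Recurrence: u_k = 2/11·u_{k+1} + 9/11·u_{k-1} for 1 ≤ k ≤ 4. Try u_k = A + B·r^k with r = q/p = (9/11)/(2/11) = 9/2. Substitution satisfies the recurrence; boundary conditions give:
  u_k = (1 − r^k) / (1 − r^N) = (1 − (9/2)^3) / (1 − (9/2)^5) = 412/8431.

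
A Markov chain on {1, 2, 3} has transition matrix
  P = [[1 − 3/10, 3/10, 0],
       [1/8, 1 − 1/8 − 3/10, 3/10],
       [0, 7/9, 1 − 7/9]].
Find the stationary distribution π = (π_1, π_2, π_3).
π = (175/757, 420/757, 162/757)

This is a birth-death chain on three states, which satisfies detailed balance: π_1 · P_{12} = π_2 · P_{21} and π_2 · P_{23} = π_3 · P_{32}.
From π_1 · 3/10 = π_2 · 1/8: π_2/π_1 = (3/10)/(1/8) = 12/5.
From π_2 · 3/10 = π_3 · 7/9: π_3/π_2 = (3/10)/(7/9) = 27/70.
Take π_1 proportional to 1; then unnormalized π = (1, 12/5, 162/175). Normalize by dividing by the sum 757/175:
  π = (175/757, 420/757, 162/757).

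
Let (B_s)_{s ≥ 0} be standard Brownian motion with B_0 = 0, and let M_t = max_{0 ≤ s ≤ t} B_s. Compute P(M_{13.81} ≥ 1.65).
P(M_{13.81} ≥ 1.65) = 2·P(B_{13.81} ≥ 1.65) = 2(1 − Φ(1.65/√13.81)) ≈ 0.6570

By the reflection principle for Brownian motion, P(M_t ≥ a) = 2 · P(B_t ≥ a) for a ≥ 0. Since B_t ~ N(0, t), P(B_t ≥ 1.65) = 1 − Φ(1.65/√t) = 1 − Φ(1.65/√13.81) = 1 − Φ(0.4440). So
  P(M_{13.81} ≥ 1.65) = 2(1 − Φ(0.4440)) ≈ 0.6570.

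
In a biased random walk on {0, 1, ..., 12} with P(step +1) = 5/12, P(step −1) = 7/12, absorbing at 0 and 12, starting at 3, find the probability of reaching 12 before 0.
P(hit 12 before 0) = (1 − (7/5)^3) / (1 − (7/5)^12) = 1953125/62372232

Let u_k denote P(reach 12 before 0 | start at k). Boundary: u_0 = 0, u_12 = 1. Recurrence: u_k = 5/12·u_{k+1} + 7/12·u_{k-1} for 1 ≤ k ≤ 11. Try u_k = A + B·r^k with r = q/p = (7/12)/(5/12) = 7/5. Substitution satisfies the recurrence; boundary conditions give:
  u_k = (1 − r^k) / (1 − r^N) = (1 − (7/5)^3) / (1 − (7/5)^12) = 1953125/62372232.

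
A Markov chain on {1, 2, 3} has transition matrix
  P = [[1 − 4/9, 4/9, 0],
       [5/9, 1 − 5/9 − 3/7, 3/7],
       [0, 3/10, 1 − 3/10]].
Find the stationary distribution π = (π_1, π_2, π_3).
π = (35/103, 28/103, 40/103)

This is a birth-death chain on three states, which satisfies detailed balance: π_1 · P_{12} = π_2 · P_{21} and π_2 · P_{23} = π_3 · P_{32}.
From π_1 · 4/9 = π_2 · 5/9: π_2/π_1 = (4/9)/(5/9) = 4/5.
From π_2 · 3/7 = π_3 · 3/10: π_3/π_2 = (3/7)/(3/10) = 10/7.
Take π_1 proportional to 1; then unnormalized π = (1, 4/5, 8/7). Normalize by dividing by the sum 103/35:
  π = (35/103, 28/103, 40/103).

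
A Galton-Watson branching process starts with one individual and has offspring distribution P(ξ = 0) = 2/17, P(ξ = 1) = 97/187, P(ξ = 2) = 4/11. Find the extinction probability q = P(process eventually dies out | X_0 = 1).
q = 11/34

The pgf is f(s) = 2/17 + 97/187·s + 4/11·s². The extinction probability q is the smallest fixed point of f in [0, 1]. Setting s = f(s):
  4/11·s² + (97/187 − 1)·s + 2/17 = 0
  4/11·s² − (2/17 + 4/11)·s + 2/17 = 0
which factors as (s − 1)·(4/11·s − 2/17) = 0, giving roots s = 1 and s = (2/17)/(4/11) = 11/34.
Mean offspring μ = 97/187 + 2·4/11 = 233/187 > 1 (supercritical), so q < 1. The extinction probability is the smaller root: q = (2/17)/(4/11) = 11/34.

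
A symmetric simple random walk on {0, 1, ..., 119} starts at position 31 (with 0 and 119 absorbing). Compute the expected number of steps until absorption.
E[τ | X_0 = 31] = 2728

Let v_k = E[τ | X_0 = k]. Boundary: v_0 = v_119 = 0. Recurrence: v_k = 1 + (v_{k-1} + v_{k+1})/2 for 1 ≤ k ≤ 118. The particular solution to v_k − (v_{k-1} + v_{k+1})/2 = 1 is v_k = −k^2. Adding homogeneous solution A + B k and matching boundaries gives v_k = k (119 − k). Substituting k = 31: v_31 = 31 · 88 = 2728.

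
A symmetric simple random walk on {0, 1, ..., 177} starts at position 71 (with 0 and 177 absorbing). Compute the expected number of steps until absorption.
E[τ | X_0 = 71] = 7526

Let v_k = E[τ | X_0 = k]. Boundary: v_0 = v_177 = 0. Recurrence: v_k = 1 + (v_{k-1} + v_{k+1})/2 for 1 ≤ k ≤ 176. The particular solution to v_k − (v_{k-1} + v_{k+1})/2 = 1 is v_k = −k^2. Adding homogeneous solution A + B k and matching boundaries gives v_k = k (177 − k). Substituting k = 71: v_71 = 71 · 106 = 7526.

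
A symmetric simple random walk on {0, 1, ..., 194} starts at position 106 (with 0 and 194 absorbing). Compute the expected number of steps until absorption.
E[τ | X_0 = 106] = 9328

Let v_k = E[τ | X_0 = k]. Boundary: v_0 = v_194 = 0. Recurrence: v_k = 1 + (v_{k-1} + v_{k+1})/2 for 1 ≤ k ≤ 193. The particular solution to v_k − (v_{k-1} + v_{k+1})/2 = 1 is v_k = −k^2. Adding homogeneous solution A + B k and matching boundaries gives v_k = k (194 − k). Substituting k = 106: v_106 = 106 · 88 = 9328.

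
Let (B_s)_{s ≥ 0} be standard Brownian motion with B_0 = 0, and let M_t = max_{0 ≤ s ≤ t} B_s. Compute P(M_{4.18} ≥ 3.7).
P(M_{4.18} ≥ 3.7) = 2·P(B_{4.18} ≥ 3.7) = 2(1 − Φ(3.7/√4.18)) ≈ 0.0703

By the reflection principle for Brownian motion, P(M_t ≥ a) = 2 · P(B_t ≥ a) for a ≥ 0. Since B_t ~ N(0, t), P(B_t ≥ 3.7) = 1 − Φ(3.7/√t) = 1 − Φ(3.7/√4.18) = 1 − Φ(1.8097). So
  P(M_{4.18} ≥ 3.7) = 2(1 − Φ(1.8097)) ≈ 0.0703.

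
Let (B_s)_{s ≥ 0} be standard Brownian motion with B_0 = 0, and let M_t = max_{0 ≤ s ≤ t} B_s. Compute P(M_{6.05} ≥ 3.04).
P(M_{6.05} ≥ 3.04) = 2·P(B_{6.05} ≥ 3.04) = 2(1 − Φ(3.04/√6.05)) ≈ 0.2165

By the reflection principle for Brownian motion, P(M_t ≥ a) = 2 · P(B_t ≥ a) for a ≥ 0. Since B_t ~ N(0, t), P(B_t ≥ 3.04) = 1 − Φ(3.04/√t) = 1 − Φ(3.04/√6.05) = 1 − Φ(1.2359). So
  P(M_{6.05} ≥ 3.04) = 2(1 − Φ(1.2359)) ≈ 0.2165.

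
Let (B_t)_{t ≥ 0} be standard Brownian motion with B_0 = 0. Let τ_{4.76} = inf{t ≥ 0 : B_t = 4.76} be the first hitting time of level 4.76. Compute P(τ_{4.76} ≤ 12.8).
P(τ_{4.76} ≤ 12.8) = 2(1 − Φ(4.76/√12.8)) = 2(1 − Φ(1.3305)) ≈ 0.1834

By the reflection principle for standard BM, P(τ_b ≤ t) = 2 · P(B_t ≥ b). Since B_t ~ N(0, t), P(B_t ≥ 4.76) = 1 − Φ(4.76/√t) = 1 − Φ(4.76/√12.8) = 1 − Φ(1.3305) ≈ 0.09168. Doubling: P(τ_{4.76} ≤ 12.8) ≈ 2 · 0.09168 = 0.18336 ≈ 0.1834.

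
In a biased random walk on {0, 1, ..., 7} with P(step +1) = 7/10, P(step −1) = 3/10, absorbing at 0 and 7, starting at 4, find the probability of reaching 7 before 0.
P(hit 7 before 0) = (1 − (3/7)^4) / (1 − (3/7)^7) = 198940/205339

Let u_k denote P(reach 7 before 0 | start at k). Boundary: u_0 = 0, u_7 = 1. Recurrence: u_k = 7/10·u_{k+1} + 3/10·u_{k-1} for 1 ≤ k ≤ 6. Try u_k = A + B·r^k with r = q/p = (3/10)/(7/10) = 3/7. Substitution satisfies the recurrence; boundary conditions give:
  u_k = (1 − r^k) / (1 − r^N) = (1 − (3/7)^4) / (1 − (3/7)^7) = 198940/205339.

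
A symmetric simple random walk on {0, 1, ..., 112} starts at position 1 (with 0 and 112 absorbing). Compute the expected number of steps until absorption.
E[τ | X_0 = 1] = 111

Let v_k = E[τ | X_0 = k]. Boundary: v_0 = v_112 = 0. Recurrence: v_k = 1 + (v_{k-1} + v_{k+1})/2 for 1 ≤ k ≤ 111. The particular solution to v_k − (v_{k-1} + v_{k+1})/2 = 1 is v_k = −k^2. Adding homogeneous solution A + B k and matching boundaries gives v_k = k (112 − k). Substituting k = 1: v_1 = 1 · 111 = 111.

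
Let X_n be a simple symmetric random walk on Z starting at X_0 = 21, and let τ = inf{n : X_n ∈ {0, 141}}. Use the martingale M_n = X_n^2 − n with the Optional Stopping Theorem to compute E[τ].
E[τ] = 2520

M_n = X_n^2 − n is a martingale (since E[X_{n+1}^2 | F_n] = X_n^2 + 1). By OST (τ has finite mean in a bounded region), E[M_τ] = E[M_0] = X_0^2 − 0 = 21^2 = 441. Also E[M_τ] = E[X_τ^2] − E[τ]. The walk exits at 0 or 141, with P(hit 141 first) = 21/141, so E[X_τ^2] = 141^2 · 21/141 + 0 = 2961. Thus E[τ] = E[X_τ^2] − E[M_τ] = 2961 − 441 = 2520 = 21(141 − 21) = 2520.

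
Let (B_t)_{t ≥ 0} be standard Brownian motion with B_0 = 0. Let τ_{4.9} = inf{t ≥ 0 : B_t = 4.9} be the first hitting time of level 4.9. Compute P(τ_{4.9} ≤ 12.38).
P(τ_{4.9} ≤ 12.38) = 2(1 − Φ(4.9/√12.38)) = 2(1 − Φ(1.3926)) ≈ 0.1637

By the reflection principle for standard BM, P(τ_b ≤ t) = 2 · P(B_t ≥ b). Since B_t ~ N(0, t), P(B_t ≥ 4.9) = 1 − Φ(4.9/√t) = 1 − Φ(4.9/√12.38) = 1 − Φ(1.3926) ≈ 0.08187. Doubling: P(τ_{4.9} ≤ 12.38) ≈ 2 · 0.08187 = 0.16374 ≈ 0.1637.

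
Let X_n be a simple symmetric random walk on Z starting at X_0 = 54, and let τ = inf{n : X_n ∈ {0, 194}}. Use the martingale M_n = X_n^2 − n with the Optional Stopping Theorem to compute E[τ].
E[τ] = 7560

M_n = X_n^2 − n is a martingale (since E[X_{n+1}^2 | F_n] = X_n^2 + 1). By OST (τ has finite mean in a bounded region), E[M_τ] = E[M_0] = X_0^2 − 0 = 54^2 = 2916. Also E[M_τ] = E[X_τ^2] − E[τ]. The walk exits at 0 or 194, with P(hit 194 first) = 54/194, so E[X_τ^2] = 194^2 · 54/194 + 0 = 10476. Thus E[τ] = E[X_τ^2] − E[M_τ] = 10476 − 2916 = 7560 = 54(194 − 54) = 7560.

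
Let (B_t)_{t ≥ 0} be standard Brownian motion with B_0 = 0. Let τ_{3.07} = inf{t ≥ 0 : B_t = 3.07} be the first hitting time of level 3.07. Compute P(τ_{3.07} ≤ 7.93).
P(τ_{3.07} ≤ 7.93) = 2(1 − Φ(3.07/√7.93)) = 2(1 − Φ(1.0902)) ≈ 0.2756

By the reflection principle for standard BM, P(τ_b ≤ t) = 2 · P(B_t ≥ b). Since B_t ~ N(0, t), P(B_t ≥ 3.07) = 1 − Φ(3.07/√t) = 1 − Φ(3.07/√7.93) = 1 − Φ(1.0902) ≈ 0.13781. Doubling: P(τ_{3.07} ≤ 7.93) ≈ 2 · 0.13781 = 0.27562 ≈ 0.2756.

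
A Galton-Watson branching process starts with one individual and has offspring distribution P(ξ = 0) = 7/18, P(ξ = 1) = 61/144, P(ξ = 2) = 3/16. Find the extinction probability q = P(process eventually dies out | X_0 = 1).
q = 1

Mean offspring μ = 0·7/18 + 1·61/144 + 2·3/16 = 115/144 ≤ 1. For μ ≤ 1 with offspring not concentrated at 1, the Galton-Watson process goes extinct almost surely, so q = 1.
(Algebraic check: The pgf is f(s) = 7/18 + 61/144·s + 3/16·s². The extinction probability q is the smallest fixed point of f in [0, 1]. Setting s = f(s):
  3/16·s² + (61/144 − 1)·s + 7/18 = 0
  3/16·s² − (7/18 + 3/16)·s + 7/18 = 0
which factors as (s − 1)·(3/16·s − 7/18) = 0, giving roots s = 1 and s = (7/18)/(3/16) = 56/27. Since 56/27 ≥ 1, the smallest root in [0, 1] is s = 1.)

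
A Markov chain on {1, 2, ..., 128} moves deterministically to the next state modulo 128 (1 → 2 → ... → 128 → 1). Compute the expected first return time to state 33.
E[T_33 | X_0 = 33] = 128

The chain cycles deterministically, so starting at state 33 it returns in exactly 128 steps. Equivalently, the stationary distribution is uniform π_j = 1/128 for every state j, so by Kac's formula E[T_33] = 1/π_33 = 128.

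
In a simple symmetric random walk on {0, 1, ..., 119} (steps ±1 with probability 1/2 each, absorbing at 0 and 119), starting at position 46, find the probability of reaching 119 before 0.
P(hit 119 before 0) = 46/119

Let u_k = P(hit 119 before 0 | start at k). Then u_0 = 0, u_119 = 1, and u_k = u_{k-1}/2 + u_{k+1}/2 for 1 ≤ k ≤ 118. This harmonic recurrence is solved by u_k = k/119, giving u_46 = 46/119.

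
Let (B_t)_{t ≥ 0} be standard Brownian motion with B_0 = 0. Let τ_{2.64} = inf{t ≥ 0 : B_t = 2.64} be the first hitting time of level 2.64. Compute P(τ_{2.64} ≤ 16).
P(τ_{2.64} ≤ 16) = 2(1 − Φ(2.64/√16)) = 2(1 − Φ(0.6600)) ≈ 0.5093

By the reflection principle for standard BM, P(τ_b ≤ t) = 2 · P(B_t ≥ b). Since B_t ~ N(0, t), P(B_t ≥ 2.64) = 1 − Φ(2.64/√t) = 1 − Φ(2.64/√16) = 1 − Φ(0.6600) ≈ 0.25463. Doubling: P(τ_{2.64} ≤ 16) ≈ 2 · 0.25463 = 0.50926 ≈ 0.5093.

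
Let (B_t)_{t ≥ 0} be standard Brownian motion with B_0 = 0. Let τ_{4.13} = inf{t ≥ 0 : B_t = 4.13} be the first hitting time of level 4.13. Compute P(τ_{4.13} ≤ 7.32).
P(τ_{4.13} ≤ 7.32) = 2(1 − Φ(4.13/√7.32)) = 2(1 − Φ(1.5265)) ≈ 0.1269

By the reflection principle for standard BM, P(τ_b ≤ t) = 2 · P(B_t ≥ b). Since B_t ~ N(0, t), P(B_t ≥ 4.13) = 1 − Φ(4.13/√t) = 1 − Φ(4.13/√7.32) = 1 − Φ(1.5265) ≈ 0.06344. Doubling: P(τ_{4.13} ≤ 7.32) ≈ 2 · 0.06344 = 0.12688 ≈ 0.1269.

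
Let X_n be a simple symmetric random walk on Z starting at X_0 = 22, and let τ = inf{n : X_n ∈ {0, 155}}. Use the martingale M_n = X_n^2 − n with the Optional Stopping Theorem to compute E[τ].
E[τ] = 2926

M_n = X_n^2 − n is a martingale (since E[X_{n+1}^2 | F_n] = X_n^2 + 1). By OST (τ has finite mean in a bounded region), E[M_τ] = E[M_0] = X_0^2 − 0 = 22^2 = 484. Also E[M_τ] = E[X_τ^2] − E[τ]. The walk exits at 0 or 155, with P(hit 155 first) = 22/155, so E[X_τ^2] = 155^2 · 22/155 + 0 = 3410. Thus E[τ] = E[X_τ^2] − E[M_τ] = 3410 − 484 = 2926 = 22(155 − 22) = 2926.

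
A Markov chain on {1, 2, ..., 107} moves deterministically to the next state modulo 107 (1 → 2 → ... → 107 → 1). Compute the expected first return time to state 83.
E[T_83 | X_0 = 83] = 107

The chain cycles deterministically, so starting at state 83 it returns in exactly 107 steps. Equivalently, the stationary distribution is uniform π_j = 1/107 for every state j, so by Kac's formula E[T_83] = 1/π_83 = 107.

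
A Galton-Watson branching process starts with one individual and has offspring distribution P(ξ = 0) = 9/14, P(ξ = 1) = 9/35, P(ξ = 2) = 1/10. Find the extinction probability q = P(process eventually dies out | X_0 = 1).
q = 1

Mean offspring μ = 0·9/14 + 1·9/35 + 2·1/10 = 16/35 ≤ 1. For μ ≤ 1 with offspring not concentrated at 1, the Galton-Watson process goes extinct almost surely, so q = 1.
(Algebraic check: The pgf is f(s) = 9/14 + 9/35·s + 1/10·s². The extinction probability q is the smallest fixed point of f in [0, 1]. Setting s = f(s):
  1/10·s² + (9/35 − 1)·s + 9/14 = 0
  1/10·s² − (9/14 + 1/10)·s + 9/14 = 0
which factors as (s − 1)·(1/10·s − 9/14) = 0, giving roots s = 1 and s = (9/14)/(1/10) = 45/7. Since 45/7 ≥ 1, the smallest root in [0, 1] is s = 1.)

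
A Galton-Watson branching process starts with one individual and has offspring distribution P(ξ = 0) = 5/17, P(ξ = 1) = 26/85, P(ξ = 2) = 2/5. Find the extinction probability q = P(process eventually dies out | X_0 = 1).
q = 25/34

The pgf is f(s) = 5/17 + 26/85·s + 2/5·s². The extinction probability q is the smallest fixed point of f in [0, 1]. Setting s = f(s):
  2/5·s² + (26/85 − 1)·s + 5/17 = 0
  2/5·s² − (5/17 + 2/5)·s + 5/17 = 0
which factors as (s − 1)·(2/5·s − 5/17) = 0, giving roots s = 1 and s = (5/17)/(2/5) = 25/34.
Mean offspring μ = 26/85 + 2·2/5 = 94/85 > 1 (supercritical), so q < 1. The extinction probability is the smaller root: q = (5/17)/(2/5) = 25/34.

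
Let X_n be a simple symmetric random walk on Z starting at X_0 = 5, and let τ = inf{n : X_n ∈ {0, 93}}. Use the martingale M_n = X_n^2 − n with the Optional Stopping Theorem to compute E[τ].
E[τ] = 440

M_n = X_n^2 − n is a martingale (since E[X_{n+1}^2 | F_n] = X_n^2 + 1). By OST (τ has finite mean in a bounded region), E[M_τ] = E[M_0] = X_0^2 − 0 = 5^2 = 25. Also E[M_τ] = E[X_τ^2] − E[τ]. The walk exits at 0 or 93, with P(hit 93 first) = 5/93, so E[X_τ^2] = 93^2 · 5/93 + 0 = 465. Thus E[τ] = E[X_τ^2] − E[M_τ] = 465 − 25 = 440 = 5(93 − 5) = 440.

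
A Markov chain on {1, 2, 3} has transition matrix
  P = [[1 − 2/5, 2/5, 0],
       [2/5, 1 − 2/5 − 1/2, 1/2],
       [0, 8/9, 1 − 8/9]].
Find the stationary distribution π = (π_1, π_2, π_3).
π = (16/41, 16/41, 9/41)

This is a birth-death chain on three states, which satisfies detailed balance: π_1 · P_{12} = π_2 · P_{21} and π_2 · P_{23} = π_3 · P_{32}.
From π_1 · 2/5 = π_2 · 2/5: π_2/π_1 = (2/5)/(2/5) = 1.
From π_2 · 1/2 = π_3 · 8/9: π_3/π_2 = (1/2)/(8/9) = 9/16.
Take π_1 proportional to 1; then unnormalized π = (1, 1, 9/16). Normalize by dividing by the sum 41/16:
  π = (16/41, 16/41, 9/41).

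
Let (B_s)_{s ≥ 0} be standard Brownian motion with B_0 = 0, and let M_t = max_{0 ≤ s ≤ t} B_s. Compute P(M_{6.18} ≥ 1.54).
P(M_{6.18} ≥ 1.54) = 2·P(B_{6.18} ≥ 1.54) = 2(1 − Φ(1.54/√6.18)) ≈ 0.5356

By the reflection principle for Brownian motion, P(M_t ≥ a) = 2 · P(B_t ≥ a) for a ≥ 0. Since B_t ~ N(0, t), P(B_t ≥ 1.54) = 1 − Φ(1.54/√t) = 1 − Φ(1.54/√6.18) = 1 − Φ(0.6195). So
  P(M_{6.18} ≥ 1.54) = 2(1 − Φ(0.6195)) ≈ 0.5356.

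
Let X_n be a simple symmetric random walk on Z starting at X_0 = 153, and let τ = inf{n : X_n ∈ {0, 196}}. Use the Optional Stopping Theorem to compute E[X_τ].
E[X_τ] = 153

X_n is a martingale and τ is a bounded-mean stopping time (indeed τ is finite a.s. with bounded expectation since the walk is in a bounded region). By the OST, E[X_τ] = E[X_0] = 153. Equivalently: E[X_τ] = 196 · P(hit 196 first) + 0 · P(hit 0 first) = 196 · (153/196) = 153.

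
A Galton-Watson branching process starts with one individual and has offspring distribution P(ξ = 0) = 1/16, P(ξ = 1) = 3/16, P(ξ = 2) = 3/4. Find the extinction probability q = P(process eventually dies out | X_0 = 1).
q = 1/12

The pgf is f(s) = 1/16 + 3/16·s + 3/4·s². The extinction probability q is the smallest fixed point of f in [0, 1]. Setting s = f(s):
  3/4·s² + (3/16 − 1)·s + 1/16 = 0
  3/4·s² − (1/16 + 3/4)·s + 1/16 = 0
which factors as (s − 1)·(3/4·s − 1/16) = 0, giving roots s = 1 and s = (1/16)/(3/4) = 1/12.
Mean offspring μ = 3/16 + 2·3/4 = 27/16 > 1 (supercritical), so q < 1. The extinction probability is the smaller root: q = (1/16)/(3/4) = 1/12.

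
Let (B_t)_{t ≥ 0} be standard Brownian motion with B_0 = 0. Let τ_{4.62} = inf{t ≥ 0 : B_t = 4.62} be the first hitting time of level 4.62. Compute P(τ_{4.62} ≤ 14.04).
P(τ_{4.62} ≤ 14.04) = 2(1 − Φ(4.62/√14.04)) = 2(1 − Φ(1.2330)) ≈ 0.2176

By the reflection principle for standard BM, P(τ_b ≤ t) = 2 · P(B_t ≥ b). Since B_t ~ N(0, t), P(B_t ≥ 4.62) = 1 − Φ(4.62/√t) = 1 − Φ(4.62/√14.04) = 1 − Φ(1.2330) ≈ 0.10879. Doubling: P(τ_{4.62} ≤ 14.04) ≈ 2 · 0.10879 = 0.21758 ≈ 0.2176.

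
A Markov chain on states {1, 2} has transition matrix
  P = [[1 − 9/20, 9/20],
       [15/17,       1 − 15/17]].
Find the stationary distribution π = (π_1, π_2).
π_1 = 100/151, π_2 = 51/151

Solve πP = π with π_1 + π_2 = 1. From πP = π: π_1 · (1 − 9/20) + π_2 · 15/17 = π_1 ⇒ π_2 · 15/17 = π_1 · 9/20 ⇒ π_2/π_1 = (9/20)/(15/17) = 51/100. Together with π_1 + π_2 = 1:
  π_1 = (15/17)/(9/20 + 15/17) = (15/17)/(453/340) = 100/151,
  π_2 = (9/20)/(9/20 + 15/17) = (9/20)/(453/340) = 51/151.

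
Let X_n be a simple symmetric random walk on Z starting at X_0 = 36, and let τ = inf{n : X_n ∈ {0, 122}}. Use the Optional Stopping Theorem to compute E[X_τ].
E[X_τ] = 36

X_n is a martingale and τ is a bounded-mean stopping time (indeed τ is finite a.s. with bounded expectation since the walk is in a bounded region). By the OST, E[X_τ] = E[X_0] = 36. Equivalently: E[X_τ] = 122 · P(hit 122 first) + 0 · P(hit 0 first) = 122 · (36/122) = 36.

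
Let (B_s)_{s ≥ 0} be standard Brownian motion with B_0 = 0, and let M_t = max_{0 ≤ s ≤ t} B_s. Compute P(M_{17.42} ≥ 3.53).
P(M_{17.42} ≥ 3.53) = 2·P(B_{17.42} ≥ 3.53) = 2(1 − Φ(3.53/√17.42)) ≈ 0.3977

By the reflection principle for Brownian motion, P(M_t ≥ a) = 2 · P(B_t ≥ a) for a ≥ 0. Since B_t ~ N(0, t), P(B_t ≥ 3.53) = 1 − Φ(3.53/√t) = 1 − Φ(3.53/√17.42) = 1 − Φ(0.8458). So
  P(M_{17.42} ≥ 3.53) = 2(1 − Φ(0.8458)) ≈ 0.3977.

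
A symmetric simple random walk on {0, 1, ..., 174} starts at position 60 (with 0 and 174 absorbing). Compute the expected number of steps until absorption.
E[τ | X_0 = 60] = 6840

Let v_k = E[τ | X_0 = k]. Boundary: v_0 = v_174 = 0. Recurrence: v_k = 1 + (v_{k-1} + v_{k+1})/2 for 1 ≤ k ≤ 173. The particular solution to v_k − (v_{k-1} + v_{k+1})/2 = 1 is v_k = −k^2. Adding homogeneous solution A + B k and matching boundaries gives v_k = k (174 − k). Substituting k = 60: v_60 = 60 · 114 = 6840.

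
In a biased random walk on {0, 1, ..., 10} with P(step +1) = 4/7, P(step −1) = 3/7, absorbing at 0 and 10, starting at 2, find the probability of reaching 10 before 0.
P(hit 10 before 0) = (1 − (3/4)^2) / (1 − (3/4)^10) = 65536/141361

Let u_k denote P(reach 10 before 0 | start at k). Boundary: u_0 = 0, u_10 = 1. Recurrence: u_k = 4/7·u_{k+1} + 3/7·u_{k-1} for 1 ≤ k ≤ 9. Try u_k = A + B·r^k with r = q/p = (3/7)/(4/7) = 3/4. Substitution satisfies the recurrence; boundary conditions give:
  u_k = (1 − r^k) / (1 − r^N) = (1 − (3/4)^2) / (1 − (3/4)^10) = 65536/141361.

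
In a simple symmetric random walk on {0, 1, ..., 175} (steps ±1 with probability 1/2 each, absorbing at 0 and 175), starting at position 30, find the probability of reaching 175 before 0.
P(hit 175 before 0) = 30/175 = 6/35

Let u_k = P(hit 175 before 0 | start at k). Then u_0 = 0, u_175 = 1, and u_k = u_{k-1}/2 + u_{k+1}/2 for 1 ≤ k ≤ 174. This harmonic recurrence is solved by u_k = k/175, giving u_30 = 30/175 = 6/35.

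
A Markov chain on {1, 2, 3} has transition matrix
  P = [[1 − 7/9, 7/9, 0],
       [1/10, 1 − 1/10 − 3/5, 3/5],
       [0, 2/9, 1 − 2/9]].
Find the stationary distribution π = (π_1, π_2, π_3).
π = (9/268, 35/134, 189/268)

This is a birth-death chain on three states, which satisfies detailed balance: π_1 · P_{12} = π_2 · P_{21} and π_2 · P_{23} = π_3 · P_{32}.
From π_1 · 7/9 = π_2 · 1/10: π_2/π_1 = (7/9)/(1/10) = 70/9.
From π_2 · 3/5 = π_3 · 2/9: π_3/π_2 = (3/5)/(2/9) = 27/10.
Take π_1 proportional to 1; then unnormalized π = (1, 70/9, 21). Normalize by dividing by the sum 268/9:
  π = (9/268, 35/134, 189/268).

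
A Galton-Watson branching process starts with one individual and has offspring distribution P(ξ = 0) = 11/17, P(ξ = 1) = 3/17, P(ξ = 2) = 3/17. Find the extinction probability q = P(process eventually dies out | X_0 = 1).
q = 1

Mean offspring μ = 0·11/17 + 1·3/17 + 2·3/17 = 9/17 ≤ 1. For μ ≤ 1 with offspring not concentrated at 1, the Galton-Watson process goes extinct almost surely, so q = 1.
(Algebraic check: The pgf is f(s) = 11/17 + 3/17·s + 3/17·s². The extinction probability q is the smallest fixed point of f in [0, 1]. Setting s = f(s):
  3/17·s² + (3/17 − 1)·s + 11/17 = 0
  3/17·s² − (11/17 + 3/17)·s + 11/17 = 0
which factors as (s − 1)·(3/17·s − 11/17) = 0, giving roots s = 1 and s = (11/17)/(3/17) = 11/3. Since 11/3 ≥ 1, the smallest root in [0, 1] is s = 1.)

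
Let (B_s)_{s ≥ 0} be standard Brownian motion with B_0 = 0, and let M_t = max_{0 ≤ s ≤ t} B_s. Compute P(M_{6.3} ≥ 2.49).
P(M_{6.3} ≥ 2.49) = 2·P(B_{6.3} ≥ 2.49) = 2(1 − Φ(2.49/√6.3)) ≈ 0.3212

By the reflection principle for Brownian motion, P(M_t ≥ a) = 2 · P(B_t ≥ a) for a ≥ 0. Since B_t ~ N(0, t), P(B_t ≥ 2.49) = 1 − Φ(2.49/√t) = 1 − Φ(2.49/√6.3) = 1 − Φ(0.9920). So
  P(M_{6.3} ≥ 2.49) = 2(1 − Φ(0.9920)) ≈ 0.3212.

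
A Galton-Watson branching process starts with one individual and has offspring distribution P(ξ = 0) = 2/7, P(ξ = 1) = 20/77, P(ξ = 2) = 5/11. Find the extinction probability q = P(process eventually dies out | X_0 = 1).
q = 22/35

The pgf is f(s) = 2/7 + 20/77·s + 5/11·s². The extinction probability q is the smallest fixed point of f in [0, 1]. Setting s = f(s):
  5/11·s² + (20/77 − 1)·s + 2/7 = 0
  5/11·s² − (2/7 + 5/11)·s + 2/7 = 0
which factors as (s − 1)·(5/11·s − 2/7) = 0, giving roots s = 1 and s = (2/7)/(5/11) = 22/35.
Mean offspring μ = 20/77 + 2·5/11 = 90/77 > 1 (supercritical), so q < 1. The extinction probability is the smaller root: q = (2/7)/(5/11) = 22/35.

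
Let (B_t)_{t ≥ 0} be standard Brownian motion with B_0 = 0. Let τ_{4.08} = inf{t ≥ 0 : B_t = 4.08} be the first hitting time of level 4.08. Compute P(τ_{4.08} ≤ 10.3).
P(τ_{4.08} ≤ 10.3) = 2(1 − Φ(4.08/√10.3)) = 2(1 − Φ(1.2713)) ≈ 0.2036

By the reflection principle for standard BM, P(τ_b ≤ t) = 2 · P(B_t ≥ b). Since B_t ~ N(0, t), P(B_t ≥ 4.08) = 1 − Φ(4.08/√t) = 1 − Φ(4.08/√10.3) = 1 − Φ(1.2713) ≈ 0.10181. Doubling: P(τ_{4.08} ≤ 10.3) ≈ 2 · 0.10181 = 0.20362 ≈ 0.2036.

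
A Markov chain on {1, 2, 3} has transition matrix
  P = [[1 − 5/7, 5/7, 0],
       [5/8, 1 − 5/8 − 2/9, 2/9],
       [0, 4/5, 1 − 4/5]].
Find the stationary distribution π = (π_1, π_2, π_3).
π = (63/155, 72/155, 4/31)

This is a birth-death chain on three states, which satisfies detailed balance: π_1 · P_{12} = π_2 · P_{21} and π_2 · P_{23} = π_3 · P_{32}.
From π_1 · 5/7 = π_2 · 5/8: π_2/π_1 = (5/7)/(5/8) = 8/7.
From π_2 · 2/9 = π_3 · 4/5: π_3/π_2 = (2/9)/(4/5) = 5/18.
Take π_1 proportional to 1; then unnormalized π = (1, 8/7, 20/63). Normalize by dividing by the sum 155/63:
  π = (63/155, 72/155, 4/31).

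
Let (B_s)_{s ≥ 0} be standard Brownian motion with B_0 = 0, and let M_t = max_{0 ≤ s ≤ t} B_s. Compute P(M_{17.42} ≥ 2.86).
P(M_{17.42} ≥ 2.86) = 2·P(B_{17.42} ≥ 2.86) = 2(1 − Φ(2.86/√17.42)) ≈ 0.4932

By the reflection principle for Brownian motion, P(M_t ≥ a) = 2 · P(B_t ≥ a) for a ≥ 0. Since B_t ~ N(0, t), P(B_t ≥ 2.86) = 1 − Φ(2.86/√t) = 1 − Φ(2.86/√17.42) = 1 − Φ(0.6852). So
  P(M_{17.42} ≥ 2.86) = 2(1 − Φ(0.6852)) ≈ 0.4932.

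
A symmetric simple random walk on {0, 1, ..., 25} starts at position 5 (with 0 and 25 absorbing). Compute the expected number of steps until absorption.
E[τ | X_0 = 5] = 100

Let v_k = E[τ | X_0 = k]. Boundary: v_0 = v_25 = 0. Recurrence: v_k = 1 + (v_{k-1} + v_{k+1})/2 for 1 ≤ k ≤ 24. The particular solution to v_k − (v_{k-1} + v_{k+1})/2 = 1 is v_k = −k^2. Adding homogeneous solution A + B k and matching boundaries gives v_k = k (25 − k). Substituting k = 5: v_5 = 5 · 20 = 100.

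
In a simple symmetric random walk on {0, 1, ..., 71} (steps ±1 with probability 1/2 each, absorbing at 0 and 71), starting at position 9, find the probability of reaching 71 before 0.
P(hit 71 before 0) = 9/71

Let u_k = P(hit 71 before 0 | start at k). Then u_0 = 0, u_71 = 1, and u_k = u_{k-1}/2 + u_{k+1}/2 for 1 ≤ k ≤ 70. This harmonic recurrence is solved by u_k = k/71, giving u_9 = 9/71.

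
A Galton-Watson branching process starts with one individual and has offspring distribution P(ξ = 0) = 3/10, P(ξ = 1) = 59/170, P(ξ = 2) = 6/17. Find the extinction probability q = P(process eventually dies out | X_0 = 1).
q = 17/20

The pgf is f(s) = 3/10 + 59/170·s + 6/17·s². The extinction probability q is the smallest fixed point of f in [0, 1]. Setting s = f(s):
  6/17·s² + (59/170 − 1)·s + 3/10 = 0
  6/17·s² − (3/10 + 6/17)·s + 3/10 = 0
which factors as (s − 1)·(6/17·s − 3/10) = 0, giving roots s = 1 and s = (3/10)/(6/17) = 17/20.
Mean offspring μ = 59/170 + 2·6/17 = 179/170 > 1 (supercritical), so q < 1. The extinction probability is the smaller root: q = (3/10)/(6/17) = 17/20.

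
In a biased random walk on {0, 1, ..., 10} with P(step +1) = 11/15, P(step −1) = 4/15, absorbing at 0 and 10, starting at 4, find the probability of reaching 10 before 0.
P(hit 10 before 0) = (1 − (4/11)^4) / (1 − (4/11)^10) = 242703857/247013105

Let u_k denote P(reach 10 before 0 | start at k). Boundary: u_0 = 0, u_10 = 1. Recurrence: u_k = 11/15·u_{k+1} + 4/15·u_{k-1} for 1 ≤ k ≤ 9. Try u_k = A + B·r^k with r = q/p = (4/15)/(11/15) = 4/11. Substitution satisfies the recurrence; boundary conditions give:
  u_k = (1 − r^k) / (1 − r^N) = (1 − (4/11)^4) / (1 − (4/11)^10) = 242703857/247013105.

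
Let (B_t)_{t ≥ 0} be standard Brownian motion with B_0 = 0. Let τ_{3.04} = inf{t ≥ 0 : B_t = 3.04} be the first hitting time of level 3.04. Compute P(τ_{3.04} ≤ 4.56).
P(τ_{3.04} ≤ 4.56) = 2(1 − Φ(3.04/√4.56)) = 2(1 − Φ(1.4236)) ≈ 0.1546

By the reflection principle for standard BM, P(τ_b ≤ t) = 2 · P(B_t ≥ b). Since B_t ~ N(0, t), P(B_t ≥ 3.04) = 1 − Φ(3.04/√t) = 1 − Φ(3.04/√4.56) = 1 − Φ(1.4236) ≈ 0.07728. Doubling: P(τ_{3.04} ≤ 4.56) ≈ 2 · 0.07728 = 0.15456 ≈ 0.1546.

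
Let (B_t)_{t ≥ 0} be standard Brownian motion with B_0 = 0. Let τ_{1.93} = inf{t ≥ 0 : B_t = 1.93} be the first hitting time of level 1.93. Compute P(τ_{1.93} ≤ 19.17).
P(τ_{1.93} ≤ 19.17) = 2(1 − Φ(1.93/√19.17)) = 2(1 − Φ(0.4408)) ≈ 0.6594

By the reflection principle for standard BM, P(τ_b ≤ t) = 2 · P(B_t ≥ b). Since B_t ~ N(0, t), P(B_t ≥ 1.93) = 1 − Φ(1.93/√t) = 1 − Φ(1.93/√19.17) = 1 − Φ(0.4408) ≈ 0.32968. Doubling: P(τ_{1.93} ≤ 19.17) ≈ 2 · 0.32968 = 0.65936 ≈ 0.6594.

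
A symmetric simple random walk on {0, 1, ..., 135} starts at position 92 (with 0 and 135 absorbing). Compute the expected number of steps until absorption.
E[τ | X_0 = 92] = 3956

Let v_k = E[τ | X_0 = k]. Boundary: v_0 = v_135 = 0. Recurrence: v_k = 1 + (v_{k-1} + v_{k+1})/2 for 1 ≤ k ≤ 134. The particular solution to v_k − (v_{k-1} + v_{k+1})/2 = 1 is v_k = −k^2. Adding homogeneous solution A + B k and matching boundaries gives v_k = k (135 − k). Substituting k = 92: v_92 = 92 · 43 = 3956.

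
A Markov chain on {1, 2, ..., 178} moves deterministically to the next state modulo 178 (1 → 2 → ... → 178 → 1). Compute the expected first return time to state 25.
E[T_25 | X_0 = 25] = 178

The chain cycles deterministically, so starting at state 25 it returns in exactly 178 steps. Equivalently, the stationary distribution is uniform π_j = 1/178 for every state j, so by Kac's formula E[T_25] = 1/π_25 = 178.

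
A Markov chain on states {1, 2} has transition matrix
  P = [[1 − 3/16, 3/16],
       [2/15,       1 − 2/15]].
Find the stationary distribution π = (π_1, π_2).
π_1 = 32/77, π_2 = 45/77

Solve πP = π with π_1 + π_2 = 1. From πP = π: π_1 · (1 − 3/16) + π_2 · 2/15 = π_1 ⇒ π_2 · 2/15 = π_1 · 3/16 ⇒ π_2/π_1 = (3/16)/(2/15) = 45/32. Together with π_1 + π_2 = 1:
  π_1 = (2/15)/(3/16 + 2/15) = (2/15)/(77/240) = 32/77,
  π_2 = (3/16)/(3/16 + 2/15) = (3/16)/(77/240) = 45/77.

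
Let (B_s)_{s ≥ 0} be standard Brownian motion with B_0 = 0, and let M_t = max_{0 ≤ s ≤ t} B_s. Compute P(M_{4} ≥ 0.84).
P(M_{4} ≥ 0.84) = 2·P(B_{4} ≥ 0.84) = 2(1 − Φ(0.84/√4)) ≈ 0.6745

By the reflection principle for Brownian motion, P(M_t ≥ a) = 2 · P(B_t ≥ a) for a ≥ 0. Since B_t ~ N(0, t), P(B_t ≥ 0.84) = 1 − Φ(0.84/√t) = 1 − Φ(0.84/√4) = 1 − Φ(0.4200). So
  P(M_{4} ≥ 0.84) = 2(1 − Φ(0.4200)) ≈ 0.6745.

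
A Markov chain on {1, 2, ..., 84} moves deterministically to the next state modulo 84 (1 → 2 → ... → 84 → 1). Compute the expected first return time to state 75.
E[T_75 | X_0 = 75] = 84

The chain cycles deterministically, so starting at state 75 it returns in exactly 84 steps. Equivalently, the stationary distribution is uniform π_j = 1/84 for every state j, so by Kac's formula E[T_75] = 1/π_75 = 84.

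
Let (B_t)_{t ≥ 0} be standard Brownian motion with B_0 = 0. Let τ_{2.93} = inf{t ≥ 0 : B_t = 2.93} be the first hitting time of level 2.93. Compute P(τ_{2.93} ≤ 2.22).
P(τ_{2.93} ≤ 2.22) = 2(1 − Φ(2.93/√2.22)) = 2(1 − Φ(1.9665)) ≈ 0.0492

By the reflection principle for standard BM, P(τ_b ≤ t) = 2 · P(B_t ≥ b). Since B_t ~ N(0, t), P(B_t ≥ 2.93) = 1 − Φ(2.93/√t) = 1 − Φ(2.93/√2.22) = 1 − Φ(1.9665) ≈ 0.02462. Doubling: P(τ_{2.93} ≤ 2.22) ≈ 2 · 0.02462 = 0.04924 ≈ 0.0492.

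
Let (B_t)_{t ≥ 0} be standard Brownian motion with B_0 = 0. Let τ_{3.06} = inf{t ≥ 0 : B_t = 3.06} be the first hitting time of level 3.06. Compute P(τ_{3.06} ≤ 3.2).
P(τ_{3.06} ≤ 3.2) = 2(1 − Φ(3.06/√3.2)) = 2(1 − Φ(1.7106)) ≈ 0.0872

By the reflection principle for standard BM, P(τ_b ≤ t) = 2 · P(B_t ≥ b). Since B_t ~ N(0, t), P(B_t ≥ 3.06) = 1 − Φ(3.06/√t) = 1 − Φ(3.06/√3.2) = 1 − Φ(1.7106) ≈ 0.04358. Doubling: P(τ_{3.06} ≤ 3.2) ≈ 2 · 0.04358 = 0.08716 ≈ 0.0872.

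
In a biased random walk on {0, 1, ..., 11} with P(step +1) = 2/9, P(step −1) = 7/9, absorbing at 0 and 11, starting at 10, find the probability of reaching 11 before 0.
P(hit 11 before 0) = (1 − (7/2)^10) / (1 − (7/2)^11) = 112989690/395464939

Let u_k denote P(reach 11 before 0 | start at k). Boundary: u_0 = 0, u_11 = 1. Recurrence: u_k = 2/9·u_{k+1} + 7/9·u_{k-1} for 1 ≤ k ≤ 10. Try u_k = A + B·r^k with r = q/p = (7/9)/(2/9) = 7/2. Substitution satisfies the recurrence; boundary conditions give:
  u_k = (1 − r^k) / (1 − r^N) = (1 − (7/2)^10) / (1 − (7/2)^11) = 112989690/395464939.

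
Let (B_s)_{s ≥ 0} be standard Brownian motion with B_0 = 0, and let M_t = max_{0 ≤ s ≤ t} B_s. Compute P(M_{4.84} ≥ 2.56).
P(M_{4.84} ≥ 2.56) = 2·P(B_{4.84} ≥ 2.56) = 2(1 − Φ(2.56/√4.84)) ≈ 0.2446

By the reflection principle for Brownian motion, P(M_t ≥ a) = 2 · P(B_t ≥ a) for a ≥ 0. Since B_t ~ N(0, t), P(B_t ≥ 2.56) = 1 − Φ(2.56/√t) = 1 − Φ(2.56/√4.84) = 1 − Φ(1.1636). So
  P(M_{4.84} ≥ 2.56) = 2(1 − Φ(1.1636)) ≈ 0.2446.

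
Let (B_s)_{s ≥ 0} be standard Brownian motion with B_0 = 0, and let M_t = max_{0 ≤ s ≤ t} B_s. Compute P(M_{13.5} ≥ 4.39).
P(M_{13.5} ≥ 4.39) = 2·P(B_{13.5} ≥ 4.39) = 2(1 − Φ(4.39/√13.5)) ≈ 0.2322

By the reflection principle for Brownian motion, P(M_t ≥ a) = 2 · P(B_t ≥ a) for a ≥ 0. Since B_t ~ N(0, t), P(B_t ≥ 4.39) = 1 − Φ(4.39/√t) = 1 − Φ(4.39/√13.5) = 1 − Φ(1.1948). So
  P(M_{13.5} ≥ 4.39) = 2(1 − Φ(1.1948)) ≈ 0.2322.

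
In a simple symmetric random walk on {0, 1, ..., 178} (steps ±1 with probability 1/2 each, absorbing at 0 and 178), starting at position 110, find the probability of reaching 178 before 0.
P(hit 178 before 0) = 110/178 = 55/89

Let u_k = P(hit 178 before 0 | start at k). Then u_0 = 0, u_178 = 1, and u_k = u_{k-1}/2 + u_{k+1}/2 for 1 ≤ k ≤ 177. This harmonic recurrence is solved by u_k = k/178, giving u_110 = 110/178 = 55/89.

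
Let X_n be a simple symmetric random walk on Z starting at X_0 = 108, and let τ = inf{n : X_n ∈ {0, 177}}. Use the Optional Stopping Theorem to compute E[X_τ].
E[X_τ] = 108

X_n is a martingale and τ is a bounded-mean stopping time (indeed τ is finite a.s. with bounded expectation since the walk is in a bounded region). By the OST, E[X_τ] = E[X_0] = 108. Equivalently: E[X_τ] = 177 · P(hit 177 first) + 0 · P(hit 0 first) = 177 · (108/177) = 108.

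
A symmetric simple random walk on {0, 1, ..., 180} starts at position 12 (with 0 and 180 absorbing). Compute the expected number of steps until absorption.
E[τ | X_0 = 12] = 2016

Let v_k = E[τ | X_0 = k]. Boundary: v_0 = v_180 = 0. Recurrence: v_k = 1 + (v_{k-1} + v_{k+1})/2 for 1 ≤ k ≤ 179. The particular solution to v_k − (v_{k-1} + v_{k+1})/2 = 1 is v_k = −k^2. Adding homogeneous solution A + B k and matching boundaries gives v_k = k (180 − k). Substituting k = 12: v_12 = 12 · 168 = 2016.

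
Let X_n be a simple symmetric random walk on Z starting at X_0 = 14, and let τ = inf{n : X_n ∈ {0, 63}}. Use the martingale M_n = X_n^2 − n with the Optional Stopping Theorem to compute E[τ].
E[τ] = 686

M_n = X_n^2 − n is a martingale (since E[X_{n+1}^2 | F_n] = X_n^2 + 1). By OST (τ has finite mean in a bounded region), E[M_τ] = E[M_0] = X_0^2 − 0 = 14^2 = 196. Also E[M_τ] = E[X_τ^2] − E[τ]. The walk exits at 0 or 63, with P(hit 63 first) = 14/63, so E[X_τ^2] = 63^2 · 14/63 + 0 = 882. Thus E[τ] = E[X_τ^2] − E[M_τ] = 882 − 196 = 686 = 14(63 − 14) = 686.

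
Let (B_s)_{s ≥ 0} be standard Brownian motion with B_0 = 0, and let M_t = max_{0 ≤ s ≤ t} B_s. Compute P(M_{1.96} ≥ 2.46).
P(M_{1.96} ≥ 2.46) = 2·P(B_{1.96} ≥ 2.46) = 2(1 − Φ(2.46/√1.96)) ≈ 0.0789

By the reflection principle for Brownian motion, P(M_t ≥ a) = 2 · P(B_t ≥ a) for a ≥ 0. Since B_t ~ N(0, t), P(B_t ≥ 2.46) = 1 − Φ(2.46/√t) = 1 − Φ(2.46/√1.96) = 1 − Φ(1.7571). So
  P(M_{1.96} ≥ 2.46) = 2(1 − Φ(1.7571)) ≈ 0.0789.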